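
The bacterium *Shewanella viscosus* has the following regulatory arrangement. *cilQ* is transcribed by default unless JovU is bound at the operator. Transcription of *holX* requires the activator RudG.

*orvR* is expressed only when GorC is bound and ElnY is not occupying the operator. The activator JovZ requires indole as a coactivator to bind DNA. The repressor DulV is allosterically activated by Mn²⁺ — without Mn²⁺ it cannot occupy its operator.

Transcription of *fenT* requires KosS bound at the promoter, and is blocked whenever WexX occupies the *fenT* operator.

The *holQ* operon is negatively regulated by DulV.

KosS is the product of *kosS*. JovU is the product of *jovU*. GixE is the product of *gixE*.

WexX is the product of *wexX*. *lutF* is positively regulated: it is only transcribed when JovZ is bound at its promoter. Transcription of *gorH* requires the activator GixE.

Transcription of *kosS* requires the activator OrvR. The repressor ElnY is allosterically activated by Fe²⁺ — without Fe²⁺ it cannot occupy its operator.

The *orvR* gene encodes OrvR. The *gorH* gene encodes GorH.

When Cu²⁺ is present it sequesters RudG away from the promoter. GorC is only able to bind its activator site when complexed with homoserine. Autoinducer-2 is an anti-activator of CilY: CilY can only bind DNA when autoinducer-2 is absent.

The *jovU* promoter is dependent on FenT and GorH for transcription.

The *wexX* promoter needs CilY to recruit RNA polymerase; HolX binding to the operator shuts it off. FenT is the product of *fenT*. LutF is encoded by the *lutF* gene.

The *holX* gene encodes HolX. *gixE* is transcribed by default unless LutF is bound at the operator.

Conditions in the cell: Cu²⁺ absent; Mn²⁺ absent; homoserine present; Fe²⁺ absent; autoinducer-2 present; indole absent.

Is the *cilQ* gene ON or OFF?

Cu²⁺ is absent, so RudG is active.
No repressor is bound and RudG is active, so *holX* is transcribed.
So HolX is produced and active.
Autoinducer-2 is present, so CilY is inactive.
With repressor HolX bound, *wexX* is not transcribed.
So WexX is not produced.
Homoserine is present, so GorC is active.
Fe²⁺ is absent, so ElnY is inactive.
No repressor is bound and GorC is active, so *orvR* is transcribed.
So OrvR is produced and active.
No repressor is bound and OrvR is active, so *kosS* is transcribed.
So KosS is produced and active.
No repressor is bound and KosS is active, so *fenT* is transcribed.
So FenT is produced and active.
Indole is absent, so JovZ is inactive.
Required activator JovZ is absent, so *lutF* is not transcribed.
So LutF is not produced.
With no repressor bound, *gixE* is transcribed.
So GixE is produced and active.
No repressor is bound and GixE is active, so *gorH* is transcribed.
So GorH is produced and active.
No repressor is bound and FenT and GorH are active, so *jovU* is transcribed.
So JovU is produced and active.
With repressor JovU bound, *cilQ* is not transcribed.

OFF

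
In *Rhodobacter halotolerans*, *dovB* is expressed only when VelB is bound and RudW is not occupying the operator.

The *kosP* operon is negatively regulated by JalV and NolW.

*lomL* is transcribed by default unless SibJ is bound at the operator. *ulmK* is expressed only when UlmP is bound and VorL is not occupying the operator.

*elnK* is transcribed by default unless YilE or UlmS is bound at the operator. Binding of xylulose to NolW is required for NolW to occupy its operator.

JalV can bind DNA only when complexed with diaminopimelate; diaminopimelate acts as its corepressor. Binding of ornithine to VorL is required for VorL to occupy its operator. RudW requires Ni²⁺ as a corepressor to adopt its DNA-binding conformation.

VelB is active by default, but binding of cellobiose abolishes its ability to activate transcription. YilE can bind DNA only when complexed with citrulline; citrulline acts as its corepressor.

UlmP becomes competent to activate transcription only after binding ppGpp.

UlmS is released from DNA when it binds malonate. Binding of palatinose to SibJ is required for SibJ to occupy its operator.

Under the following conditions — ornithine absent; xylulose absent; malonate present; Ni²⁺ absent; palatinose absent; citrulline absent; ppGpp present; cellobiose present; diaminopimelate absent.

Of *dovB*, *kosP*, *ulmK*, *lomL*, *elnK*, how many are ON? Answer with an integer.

4

Cellobiose is present, so VelB is inactive.
Ni²⁺ is absent, so RudW is inactive.
Required activator VelB is absent, so *dovB* is not transcribed.
→ *dovB* is OFF.
Diaminopimelate is absent, so JalV is inactive.
Xylulose is absent, so NolW is inactive.
With no repressor bound, *kosP* is transcribed.
→ *kosP* is ON.
ppGpp is present, so UlmP is active.
Ornithine is absent, so VorL is inactive.
No repressor is bound and UlmP is active, so *ulmK* is transcribed.
→ *ulmK* is ON.
Palatinose is absent, so SibJ is inactive.
With no repressor bound, *lomL* is transcribed.
→ *lomL* is ON.
Citrulline is absent, so YilE is inactive.
Malonate is present, so UlmS is inactive.
With no repressor bound, *elnK* is transcribed.
→ *elnK* is ON.
4 of the 5 genes are transcribed.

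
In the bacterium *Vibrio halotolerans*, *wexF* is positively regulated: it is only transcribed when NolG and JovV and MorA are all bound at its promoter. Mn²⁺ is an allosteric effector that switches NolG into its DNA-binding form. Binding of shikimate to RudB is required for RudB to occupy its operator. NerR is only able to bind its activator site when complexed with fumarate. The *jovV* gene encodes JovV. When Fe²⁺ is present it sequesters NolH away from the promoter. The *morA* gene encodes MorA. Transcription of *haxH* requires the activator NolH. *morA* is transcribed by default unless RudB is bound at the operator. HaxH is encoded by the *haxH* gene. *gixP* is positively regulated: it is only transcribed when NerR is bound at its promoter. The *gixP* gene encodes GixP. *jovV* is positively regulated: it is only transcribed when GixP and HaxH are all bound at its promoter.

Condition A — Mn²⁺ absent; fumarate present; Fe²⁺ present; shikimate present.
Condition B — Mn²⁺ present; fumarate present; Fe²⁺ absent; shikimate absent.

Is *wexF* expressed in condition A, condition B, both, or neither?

Condition A:
Mn²⁺ is absent, so NolG is inactive.
Fumarate is present, so NerR is active.
No repressor is bound and NerR is active, so *gixP* is transcribed.
So GixP is produced and active.
Fe²⁺ is present, so NolH is inactive.
Required activator NolH is absent, so *haxH* is not transcribed.
So HaxH is not produced.
Required activator HaxH is absent, so *jovV* is not transcribed.
So JovV is not produced.
Shikimate is present, so RudB is active.
With repressor RudB bound, *morA* is not transcribed.
So MorA is not produced.
Required activator NolG is absent, so *wexF* is not transcribed.
→ *wexF* is OFF in A.
Condition B:
Mn²⁺ is present, so NolG is active.
Fumarate is present, so NerR is active.
No repressor is bound and NerR is active, so *gixP* is transcribed.
So GixP is produced and active.
Fe²⁺ is absent, so NolH is active.
No repressor is bound and NolH is active, so *haxH* is transcribed.
So HaxH is produced and active.
No repressor is bound and GixP and HaxH are active, so *jovV* is transcribed.
So JovV is produced and active.
Shikimate is absent, so RudB is inactive.
With no repressor bound, *morA* is transcribed.
So MorA is produced and active.
No repressor is bound and NolG and JovV and MorA are active, so *wexF* is transcribed.
→ *wexF* is ON in B.

B only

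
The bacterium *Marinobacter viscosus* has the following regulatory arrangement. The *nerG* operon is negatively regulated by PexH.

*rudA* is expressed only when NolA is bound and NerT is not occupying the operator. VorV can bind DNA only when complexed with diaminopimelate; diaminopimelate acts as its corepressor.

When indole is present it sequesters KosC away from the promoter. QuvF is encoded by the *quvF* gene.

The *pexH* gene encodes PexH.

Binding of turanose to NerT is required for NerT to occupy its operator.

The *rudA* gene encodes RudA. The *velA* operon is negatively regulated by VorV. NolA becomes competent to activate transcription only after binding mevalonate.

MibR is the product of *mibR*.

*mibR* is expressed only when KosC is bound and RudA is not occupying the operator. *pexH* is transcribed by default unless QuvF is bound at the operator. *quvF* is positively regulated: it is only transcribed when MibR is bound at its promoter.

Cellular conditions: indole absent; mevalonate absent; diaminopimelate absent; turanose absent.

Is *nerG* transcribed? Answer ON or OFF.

Mevalonate is absent, so NolA is inactive.
Turanose is absent, so NerT is inactive.
Required activator NolA is absent, so *rudA* is not transcribed.
So RudA is not produced.
Indole is absent, so KosC is active.
No repressor is bound and KosC is active, so *mibR* is transcribed.
So MibR is produced and active.
No repressor is bound and MibR is active, so *quvF* is transcribed.
So QuvF is produced and active.
With repressor QuvF bound, *pexH* is not transcribed.
So PexH is not produced.
With no repressor bound, *nerG* is transcribed.

ON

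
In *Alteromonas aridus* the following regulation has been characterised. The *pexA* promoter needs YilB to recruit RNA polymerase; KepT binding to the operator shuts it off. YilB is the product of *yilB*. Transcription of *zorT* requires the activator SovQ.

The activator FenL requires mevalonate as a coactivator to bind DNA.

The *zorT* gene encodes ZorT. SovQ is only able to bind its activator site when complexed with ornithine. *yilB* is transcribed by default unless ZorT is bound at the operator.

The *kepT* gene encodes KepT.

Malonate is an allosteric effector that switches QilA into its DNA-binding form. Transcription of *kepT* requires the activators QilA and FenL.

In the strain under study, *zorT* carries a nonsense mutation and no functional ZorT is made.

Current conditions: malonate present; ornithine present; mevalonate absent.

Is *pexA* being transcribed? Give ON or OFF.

ON

Malonate is present, so QilA is active.
Mevalonate is absent, so FenL is inactive.
Required activator FenL is absent, so *kepT* is not transcribed.
So KepT is not produced.
ZorT is non-functional in this strain, so it has no effect.
With no repressor bound, *yilB* is transcribed.
So YilB is produced and active.
No repressor is bound and YilB is active, so *pexA* is transcribed.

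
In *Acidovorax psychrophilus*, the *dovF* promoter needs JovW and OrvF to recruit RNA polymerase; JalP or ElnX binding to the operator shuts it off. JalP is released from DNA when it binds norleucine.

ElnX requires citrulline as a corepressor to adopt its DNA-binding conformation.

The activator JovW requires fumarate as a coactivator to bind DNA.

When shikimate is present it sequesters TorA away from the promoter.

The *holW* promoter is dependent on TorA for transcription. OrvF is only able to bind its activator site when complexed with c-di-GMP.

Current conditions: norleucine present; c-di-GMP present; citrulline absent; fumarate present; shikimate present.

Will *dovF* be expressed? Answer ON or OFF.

ON

Fumarate is present, so JovW is active.
Norleucine is present, so JalP is inactive.
Citrulline is absent, so ElnX is inactive.
c-di-GMP is present, so OrvF is active.
No repressor is bound and JovW and OrvF are active, so *dovF* is transcribed.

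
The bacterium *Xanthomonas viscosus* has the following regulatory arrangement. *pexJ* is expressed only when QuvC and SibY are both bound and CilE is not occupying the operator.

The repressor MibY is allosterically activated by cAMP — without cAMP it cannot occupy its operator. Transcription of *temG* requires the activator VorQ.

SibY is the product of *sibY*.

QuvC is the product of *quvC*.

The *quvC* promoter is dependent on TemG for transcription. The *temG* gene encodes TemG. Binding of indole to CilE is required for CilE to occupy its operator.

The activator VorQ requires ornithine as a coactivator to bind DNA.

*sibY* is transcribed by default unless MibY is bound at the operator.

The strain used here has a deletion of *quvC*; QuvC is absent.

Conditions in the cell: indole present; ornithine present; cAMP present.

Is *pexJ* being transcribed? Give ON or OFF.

QuvC is non-functional in this strain, so it has no effect.
cAMP is present, so MibY is active.
With repressor MibY bound, *sibY* is not transcribed.
So SibY is not produced.
Indole is present, so CilE is active.
With repressor CilE bound, *pexJ* is not transcribed.

OFF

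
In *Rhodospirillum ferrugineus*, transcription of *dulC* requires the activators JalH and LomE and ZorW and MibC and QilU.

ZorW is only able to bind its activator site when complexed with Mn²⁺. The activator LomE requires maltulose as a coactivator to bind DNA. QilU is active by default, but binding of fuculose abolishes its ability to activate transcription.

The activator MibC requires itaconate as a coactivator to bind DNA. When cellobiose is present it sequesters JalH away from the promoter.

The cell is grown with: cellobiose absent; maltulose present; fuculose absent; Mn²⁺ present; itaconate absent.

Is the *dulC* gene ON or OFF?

Cellobiose is absent, so JalH is active.
Maltulose is present, so LomE is active.
Mn²⁺ is present, so ZorW is active.
Itaconate is absent, so MibC is inactive.
Fuculose is absent, so QilU is active.
Required activator MibC is absent, so *dulC* is not transcribed.

OFF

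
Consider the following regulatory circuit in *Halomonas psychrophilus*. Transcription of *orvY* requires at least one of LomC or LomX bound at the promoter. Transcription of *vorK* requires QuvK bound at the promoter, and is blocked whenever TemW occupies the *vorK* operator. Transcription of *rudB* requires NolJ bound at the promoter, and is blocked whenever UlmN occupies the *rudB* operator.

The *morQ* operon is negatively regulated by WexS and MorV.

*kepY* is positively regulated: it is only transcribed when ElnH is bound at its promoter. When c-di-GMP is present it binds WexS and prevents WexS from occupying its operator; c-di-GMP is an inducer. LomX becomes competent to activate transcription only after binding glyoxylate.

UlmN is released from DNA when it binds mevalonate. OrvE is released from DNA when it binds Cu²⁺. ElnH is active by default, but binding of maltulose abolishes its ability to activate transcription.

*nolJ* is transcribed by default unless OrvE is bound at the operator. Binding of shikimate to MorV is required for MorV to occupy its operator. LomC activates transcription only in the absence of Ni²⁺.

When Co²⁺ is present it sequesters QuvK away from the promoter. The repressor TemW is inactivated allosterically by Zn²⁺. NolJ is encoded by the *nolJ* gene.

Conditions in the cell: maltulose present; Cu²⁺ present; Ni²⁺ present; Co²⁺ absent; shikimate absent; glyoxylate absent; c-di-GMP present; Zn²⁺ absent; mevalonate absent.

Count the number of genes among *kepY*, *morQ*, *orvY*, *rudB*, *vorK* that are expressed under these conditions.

Maltulose is present, so ElnH is inactive.
Required activator ElnH is absent, so *kepY* is not transcribed.
→ *kepY* is OFF.
c-di-GMP is present, so WexS is inactive.
Shikimate is absent, so MorV is inactive.
With no repressor bound, *morQ* is transcribed.
→ *morQ* is ON.
Ni²⁺ is present, so LomC is inactive.
Glyoxylate is absent, so LomX is inactive.
No activator is available at the *orvY* promoter, so *orvY* is not transcribed.
→ *orvY* is OFF.
Mevalonate is absent, so UlmN is active.
Cu²⁺ is present, so OrvE is inactive.
With no repressor bound, *nolJ* is transcribed.
So NolJ is produced and active.
With repressor UlmN bound, *rudB* is not transcribed.
→ *rudB* is OFF.
Co²⁺ is absent, so QuvK is active.
Zn²⁺ is absent, so TemW is active.
With repressor TemW bound, *vorK* is not transcribed.
→ *vorK* is OFF.
1 of the 5 genes is transcribed.

1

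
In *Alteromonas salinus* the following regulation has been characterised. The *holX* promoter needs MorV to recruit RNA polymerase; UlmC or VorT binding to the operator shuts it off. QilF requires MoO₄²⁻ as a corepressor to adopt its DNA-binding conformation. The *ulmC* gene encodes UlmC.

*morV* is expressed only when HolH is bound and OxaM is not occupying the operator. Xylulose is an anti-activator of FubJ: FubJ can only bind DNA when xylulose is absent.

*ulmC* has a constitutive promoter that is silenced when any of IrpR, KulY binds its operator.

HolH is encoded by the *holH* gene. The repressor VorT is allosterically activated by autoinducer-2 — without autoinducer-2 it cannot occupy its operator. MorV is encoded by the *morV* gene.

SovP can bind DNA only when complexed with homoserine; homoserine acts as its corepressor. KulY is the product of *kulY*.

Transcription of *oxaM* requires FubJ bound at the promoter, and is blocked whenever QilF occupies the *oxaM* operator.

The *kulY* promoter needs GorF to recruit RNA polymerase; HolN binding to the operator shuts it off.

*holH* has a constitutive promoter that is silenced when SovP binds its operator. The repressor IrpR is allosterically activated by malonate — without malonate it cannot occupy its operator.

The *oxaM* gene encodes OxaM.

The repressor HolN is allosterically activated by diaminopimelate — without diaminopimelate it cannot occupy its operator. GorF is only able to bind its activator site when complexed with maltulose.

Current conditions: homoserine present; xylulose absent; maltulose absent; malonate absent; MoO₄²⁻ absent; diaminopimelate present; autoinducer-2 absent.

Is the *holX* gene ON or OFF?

Malonate is absent, so IrpR is inactive.
Diaminopimelate is present, so HolN is active.
Maltulose is absent, so GorF is inactive.
With repressor HolN bound, *kulY* is not transcribed.
So KulY is not produced.
With no repressor bound, *ulmC* is transcribed.
So UlmC is produced and active.
Autoinducer-2 is absent, so VorT is inactive.
MoO₄²⁻ is absent, so QilF is inactive.
Xylulose is absent, so FubJ is active.
No repressor is bound and FubJ is active, so *oxaM* is transcribed.
So OxaM is produced and active.
Homoserine is present, so SovP is active.
With repressor SovP bound, *holH* is not transcribed.
So HolH is not produced.
With repressor OxaM bound, *morV* is not transcribed.
So MorV is not produced.
With repressor UlmC bound, *holX* is not transcribed.

OFF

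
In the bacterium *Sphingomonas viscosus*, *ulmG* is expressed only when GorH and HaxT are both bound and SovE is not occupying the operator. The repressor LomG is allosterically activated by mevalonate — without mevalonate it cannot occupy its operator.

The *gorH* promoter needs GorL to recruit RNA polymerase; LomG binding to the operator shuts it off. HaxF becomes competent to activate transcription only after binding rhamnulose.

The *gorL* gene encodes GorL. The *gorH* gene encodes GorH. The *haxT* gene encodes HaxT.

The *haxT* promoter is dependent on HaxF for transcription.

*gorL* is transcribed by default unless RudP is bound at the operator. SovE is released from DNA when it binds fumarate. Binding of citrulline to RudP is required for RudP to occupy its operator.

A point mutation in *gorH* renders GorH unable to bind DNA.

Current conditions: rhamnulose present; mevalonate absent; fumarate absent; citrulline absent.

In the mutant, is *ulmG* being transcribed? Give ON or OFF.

OFF

GorH is non-functional in this strain, so it has no effect.
Fumarate is absent, so SovE is active.
Rhamnulose is present, so HaxF is active.
No repressor is bound and HaxF is active, so *haxT* is transcribed.
So HaxT is produced and active.
With repressor SovE bound, *ulmG* is not transcribed.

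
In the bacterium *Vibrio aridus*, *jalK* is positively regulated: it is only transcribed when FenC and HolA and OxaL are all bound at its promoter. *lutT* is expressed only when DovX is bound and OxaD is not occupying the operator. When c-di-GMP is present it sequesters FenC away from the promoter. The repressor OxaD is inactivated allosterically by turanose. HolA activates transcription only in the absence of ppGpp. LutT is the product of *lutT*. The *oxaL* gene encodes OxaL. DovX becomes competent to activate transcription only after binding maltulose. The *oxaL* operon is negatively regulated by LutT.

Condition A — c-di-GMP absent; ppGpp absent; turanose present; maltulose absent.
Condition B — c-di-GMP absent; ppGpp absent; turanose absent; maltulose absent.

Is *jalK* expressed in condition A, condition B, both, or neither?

Condition A:
c-di-GMP is absent, so FenC is active.
ppGpp is absent, so HolA is active.
Turanose is present, so OxaD is inactive.
Maltulose is absent, so DovX is inactive.
Required activator DovX is absent, so *lutT* is not transcribed.
So LutT is not produced.
With no repressor bound, *oxaL* is transcribed.
So OxaL is produced and active.
No repressor is bound and FenC and HolA and OxaL are active, so *jalK* is transcribed.
→ *jalK* is ON in A.
Condition B:
c-di-GMP is absent, so FenC is active.
ppGpp is absent, so HolA is active.
Turanose is absent, so OxaD is active.
Maltulose is absent, so DovX is inactive.
With repressor OxaD bound, *lutT* is not transcribed.
So LutT is not produced.
With no repressor bound, *oxaL* is transcribed.
So OxaL is produced and active.
No repressor is bound and FenC and HolA and OxaL are active, so *jalK* is transcribed.
→ *jalK* is ON in B.

both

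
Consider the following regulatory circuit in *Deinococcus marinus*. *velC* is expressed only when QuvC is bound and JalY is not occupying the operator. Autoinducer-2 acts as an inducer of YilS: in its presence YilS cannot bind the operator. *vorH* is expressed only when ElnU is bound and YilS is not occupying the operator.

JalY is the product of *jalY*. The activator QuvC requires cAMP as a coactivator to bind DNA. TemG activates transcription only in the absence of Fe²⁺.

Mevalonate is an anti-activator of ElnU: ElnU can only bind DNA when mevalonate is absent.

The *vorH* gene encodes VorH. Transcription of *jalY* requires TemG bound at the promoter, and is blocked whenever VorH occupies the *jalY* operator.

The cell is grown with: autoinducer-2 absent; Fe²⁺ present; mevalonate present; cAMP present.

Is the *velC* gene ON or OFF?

ON

Fe²⁺ is present, so TemG is inactive.
Mevalonate is present, so ElnU is inactive.
Autoinducer-2 is absent, so YilS is active.
With repressor YilS bound, *vorH* is not transcribed.
So VorH is not produced.
Required activator TemG is absent, so *jalY* is not transcribed.
So JalY is not produced.
cAMP is present, so QuvC is active.
No repressor is bound and QuvC is active, so *velC* is transcribed.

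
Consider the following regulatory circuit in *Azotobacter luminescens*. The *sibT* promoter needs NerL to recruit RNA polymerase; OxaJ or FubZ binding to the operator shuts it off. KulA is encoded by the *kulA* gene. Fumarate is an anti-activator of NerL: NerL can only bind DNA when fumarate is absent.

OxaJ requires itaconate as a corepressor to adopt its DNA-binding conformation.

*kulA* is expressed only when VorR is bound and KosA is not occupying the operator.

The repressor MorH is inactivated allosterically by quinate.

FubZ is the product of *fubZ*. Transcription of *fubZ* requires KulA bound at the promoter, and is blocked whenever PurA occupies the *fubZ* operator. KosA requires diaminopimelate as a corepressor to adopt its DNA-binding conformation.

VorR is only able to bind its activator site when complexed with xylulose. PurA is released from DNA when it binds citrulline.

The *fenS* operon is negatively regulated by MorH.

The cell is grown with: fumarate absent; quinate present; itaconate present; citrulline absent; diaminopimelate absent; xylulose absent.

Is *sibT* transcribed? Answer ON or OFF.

Itaconate is present, so OxaJ is active.
Citrulline is absent, so PurA is active.
Diaminopimelate is absent, so KosA is inactive.
Xylulose is absent, so VorR is inactive.
Required activator VorR is absent, so *kulA* is not transcribed.
So KulA is not produced.
With repressor PurA bound, *fubZ* is not transcribed.
So FubZ is not produced.
Fumarate is absent, so NerL is active.
With repressor OxaJ bound, *sibT* is not transcribed.

OFF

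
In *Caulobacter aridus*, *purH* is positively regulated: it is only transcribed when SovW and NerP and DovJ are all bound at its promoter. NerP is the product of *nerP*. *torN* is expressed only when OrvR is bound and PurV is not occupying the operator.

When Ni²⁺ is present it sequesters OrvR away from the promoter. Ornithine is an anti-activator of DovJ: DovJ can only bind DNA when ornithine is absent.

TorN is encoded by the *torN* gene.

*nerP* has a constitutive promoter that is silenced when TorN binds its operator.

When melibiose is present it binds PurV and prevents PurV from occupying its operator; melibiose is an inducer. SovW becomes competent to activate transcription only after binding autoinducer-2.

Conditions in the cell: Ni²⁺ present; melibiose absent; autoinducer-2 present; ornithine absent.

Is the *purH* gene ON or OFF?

Autoinducer-2 is present, so SovW is active.
Melibiose is absent, so PurV is active.
Ni²⁺ is present, so OrvR is inactive.
With repressor PurV bound, *torN* is not transcribed.
So TorN is not produced.
With no repressor bound, *nerP* is transcribed.
So NerP is produced and active.
Ornithine is absent, so DovJ is active.
No repressor is bound and SovW and NerP and DovJ are active, so *purH* is transcribed.

ON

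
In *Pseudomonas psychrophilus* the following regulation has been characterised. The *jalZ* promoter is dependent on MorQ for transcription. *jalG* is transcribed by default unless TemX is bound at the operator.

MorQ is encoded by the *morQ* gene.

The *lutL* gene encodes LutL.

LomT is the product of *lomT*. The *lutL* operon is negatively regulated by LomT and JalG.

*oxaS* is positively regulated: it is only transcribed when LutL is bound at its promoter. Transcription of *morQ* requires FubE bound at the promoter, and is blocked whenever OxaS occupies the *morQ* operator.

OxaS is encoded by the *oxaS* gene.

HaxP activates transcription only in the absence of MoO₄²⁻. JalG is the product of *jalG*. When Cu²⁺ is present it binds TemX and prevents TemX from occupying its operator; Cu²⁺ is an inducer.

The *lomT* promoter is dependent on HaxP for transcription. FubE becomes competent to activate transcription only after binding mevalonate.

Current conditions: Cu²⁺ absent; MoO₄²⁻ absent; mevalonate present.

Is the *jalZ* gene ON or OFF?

ON

MoO₄²⁻ is absent, so HaxP is active.
No repressor is bound and HaxP is active, so *lomT* is transcribed.
So LomT is produced and active.
Cu²⁺ is absent, so TemX is active.
With repressor TemX bound, *jalG* is not transcribed.
So JalG is not produced.
With repressor LomT bound, *lutL* is not transcribed.
So LutL is not produced.
Required activator LutL is absent, so *oxaS* is not transcribed.
So OxaS is not produced.
Mevalonate is present, so FubE is active.
No repressor is bound and FubE is active, so *morQ* is transcribed.
So MorQ is produced and active.
No repressor is bound and MorQ is active, so *jalZ* is transcribed.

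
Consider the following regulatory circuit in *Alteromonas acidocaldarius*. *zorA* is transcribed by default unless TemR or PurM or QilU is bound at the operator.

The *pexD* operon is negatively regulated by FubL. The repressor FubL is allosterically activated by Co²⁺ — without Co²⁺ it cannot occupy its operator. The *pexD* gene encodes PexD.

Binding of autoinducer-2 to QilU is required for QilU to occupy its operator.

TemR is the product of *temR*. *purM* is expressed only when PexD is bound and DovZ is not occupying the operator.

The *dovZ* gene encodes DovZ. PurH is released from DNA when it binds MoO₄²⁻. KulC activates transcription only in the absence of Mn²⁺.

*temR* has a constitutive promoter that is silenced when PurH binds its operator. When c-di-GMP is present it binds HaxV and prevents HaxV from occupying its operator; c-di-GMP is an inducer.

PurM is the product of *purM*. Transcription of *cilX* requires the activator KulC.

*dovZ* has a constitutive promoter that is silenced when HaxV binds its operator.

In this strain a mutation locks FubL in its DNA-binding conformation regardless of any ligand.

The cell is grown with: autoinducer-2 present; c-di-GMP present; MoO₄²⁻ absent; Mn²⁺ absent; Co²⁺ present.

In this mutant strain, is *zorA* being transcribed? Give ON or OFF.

OFF

MoO₄²⁻ is absent, so PurH is active.
With repressor PurH bound, *temR* is not transcribed.
So TemR is not produced.
c-di-GMP is present, so HaxV is inactive.
With no repressor bound, *dovZ* is transcribed.
So DovZ is produced and active.
FubL is constitutively active in this strain.
With repressor FubL bound, *pexD* is not transcribed.
So PexD is not produced.
With repressor DovZ bound, *purM* is not transcribed.
So PurM is not produced.
Autoinducer-2 is present, so QilU is active.
With repressor QilU bound, *zorA* is not transcribed.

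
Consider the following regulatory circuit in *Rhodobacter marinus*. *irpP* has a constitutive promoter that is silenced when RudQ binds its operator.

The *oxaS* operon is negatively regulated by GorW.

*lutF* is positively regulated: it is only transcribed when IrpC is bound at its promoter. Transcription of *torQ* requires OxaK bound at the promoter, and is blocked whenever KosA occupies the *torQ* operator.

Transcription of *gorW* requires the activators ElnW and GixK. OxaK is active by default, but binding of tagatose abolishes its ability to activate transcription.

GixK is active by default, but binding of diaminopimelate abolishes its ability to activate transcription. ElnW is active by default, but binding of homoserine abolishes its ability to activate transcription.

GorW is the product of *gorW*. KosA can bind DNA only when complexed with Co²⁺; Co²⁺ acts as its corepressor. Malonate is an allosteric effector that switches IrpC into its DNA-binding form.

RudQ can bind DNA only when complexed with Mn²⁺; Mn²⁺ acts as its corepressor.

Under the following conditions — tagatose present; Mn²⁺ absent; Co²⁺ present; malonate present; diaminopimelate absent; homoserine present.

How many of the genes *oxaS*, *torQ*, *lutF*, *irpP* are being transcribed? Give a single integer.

Homoserine is present, so ElnW is inactive.
Diaminopimelate is absent, so GixK is active.
Required activator ElnW is absent, so *gorW* is not transcribed.
So GorW is not produced.
With no repressor bound, *oxaS* is transcribed.
→ *oxaS* is ON.
Co²⁺ is present, so KosA is active.
Tagatose is present, so OxaK is inactive.
With repressor KosA bound, *torQ* is not transcribed.
→ *torQ* is OFF.
Malonate is present, so IrpC is active.
No repressor is bound and IrpC is active, so *lutF* is transcribed.
→ *lutF* is ON.
Mn²⁺ is absent, so RudQ is inactive.
With no repressor bound, *irpP* is transcribed.
→ *irpP* is ON.
3 of the 4 genes are transcribed.

3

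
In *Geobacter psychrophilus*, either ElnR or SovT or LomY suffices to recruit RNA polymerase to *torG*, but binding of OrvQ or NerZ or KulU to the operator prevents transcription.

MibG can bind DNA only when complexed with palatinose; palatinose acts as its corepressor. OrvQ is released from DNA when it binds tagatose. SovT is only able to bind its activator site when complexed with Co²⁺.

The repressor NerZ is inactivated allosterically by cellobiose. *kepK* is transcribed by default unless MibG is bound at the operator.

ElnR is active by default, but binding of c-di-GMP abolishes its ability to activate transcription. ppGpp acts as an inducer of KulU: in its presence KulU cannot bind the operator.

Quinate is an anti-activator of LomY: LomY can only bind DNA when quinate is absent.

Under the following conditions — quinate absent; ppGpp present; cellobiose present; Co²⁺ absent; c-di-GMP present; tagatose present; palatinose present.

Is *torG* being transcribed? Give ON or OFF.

ON

Tagatose is present, so OrvQ is inactive.
Cellobiose is present, so NerZ is inactive.
c-di-GMP is present, so ElnR is inactive.
Co²⁺ is absent, so SovT is inactive.
Quinate is absent, so LomY is active.
ppGpp is present, so KulU is inactive.
Activator LomY is present, so *torG* is transcribed.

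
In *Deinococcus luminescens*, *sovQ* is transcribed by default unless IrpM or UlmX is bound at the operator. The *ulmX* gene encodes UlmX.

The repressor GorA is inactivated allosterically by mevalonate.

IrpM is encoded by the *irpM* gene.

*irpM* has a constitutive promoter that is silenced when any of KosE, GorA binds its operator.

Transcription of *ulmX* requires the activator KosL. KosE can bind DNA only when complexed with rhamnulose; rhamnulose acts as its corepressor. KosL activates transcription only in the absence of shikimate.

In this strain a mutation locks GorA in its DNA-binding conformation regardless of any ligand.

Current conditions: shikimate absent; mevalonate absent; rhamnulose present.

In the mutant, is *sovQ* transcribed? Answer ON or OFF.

Rhamnulose is present, so KosE is active.
GorA is constitutively active in this strain.
With repressor KosE bound, *irpM* is not transcribed.
So IrpM is not produced.
Shikimate is absent, so KosL is active.
No repressor is bound and KosL is active, so *ulmX* is transcribed.
So UlmX is produced and active.
With repressor UlmX bound, *sovQ* is not transcribed.

OFF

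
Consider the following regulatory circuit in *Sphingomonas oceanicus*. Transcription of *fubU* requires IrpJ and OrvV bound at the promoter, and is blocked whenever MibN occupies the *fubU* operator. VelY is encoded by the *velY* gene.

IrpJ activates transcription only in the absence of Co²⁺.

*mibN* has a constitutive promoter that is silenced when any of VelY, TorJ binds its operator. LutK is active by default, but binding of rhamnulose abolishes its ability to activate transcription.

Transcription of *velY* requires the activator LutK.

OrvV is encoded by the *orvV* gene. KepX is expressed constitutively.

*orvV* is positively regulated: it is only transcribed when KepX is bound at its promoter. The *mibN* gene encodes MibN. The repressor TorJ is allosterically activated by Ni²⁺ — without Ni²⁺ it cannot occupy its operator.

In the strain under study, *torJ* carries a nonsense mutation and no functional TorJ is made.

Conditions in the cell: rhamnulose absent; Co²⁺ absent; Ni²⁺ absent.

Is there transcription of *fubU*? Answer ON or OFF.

ON

Rhamnulose is absent, so LutK is active.
No repressor is bound and LutK is active, so *velY* is transcribed.
So VelY is produced and active.
TorJ is non-functional in this strain, so it has no effect.
With repressor VelY bound, *mibN* is not transcribed.
So MibN is not produced.
Co²⁺ is absent, so IrpJ is active.
KepX is produced constitutively and is active.
No repressor is bound and KepX is active, so *orvV* is transcribed.
So OrvV is produced and active.
No repressor is bound and IrpJ and OrvV are active, so *fubU* is transcribed.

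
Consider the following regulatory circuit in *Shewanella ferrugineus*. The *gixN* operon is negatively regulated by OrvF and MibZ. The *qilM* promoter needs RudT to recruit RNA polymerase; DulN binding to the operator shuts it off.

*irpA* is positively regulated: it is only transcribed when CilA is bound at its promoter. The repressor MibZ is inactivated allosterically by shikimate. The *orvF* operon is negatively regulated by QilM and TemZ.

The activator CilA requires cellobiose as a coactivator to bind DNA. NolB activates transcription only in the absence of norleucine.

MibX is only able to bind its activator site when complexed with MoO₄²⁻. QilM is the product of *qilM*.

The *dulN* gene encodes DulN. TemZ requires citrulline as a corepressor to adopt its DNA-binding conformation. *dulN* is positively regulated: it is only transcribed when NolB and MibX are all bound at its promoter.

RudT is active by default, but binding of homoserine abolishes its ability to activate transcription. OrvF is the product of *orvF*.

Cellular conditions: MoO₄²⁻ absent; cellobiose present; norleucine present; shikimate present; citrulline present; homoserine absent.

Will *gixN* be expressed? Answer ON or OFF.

ON

Norleucine is present, so NolB is inactive.
MoO₄²⁻ is absent, so MibX is inactive.
Required activator NolB is absent, so *dulN* is not transcribed.
So DulN is not produced.
Homoserine is absent, so RudT is active.
No repressor is bound and RudT is active, so *qilM* is transcribed.
So QilM is produced and active.
Citrulline is present, so TemZ is active.
With repressor QilM bound, *orvF* is not transcribed.
So OrvF is not produced.
Shikimate is present, so MibZ is inactive.
With no repressor bound, *gixN* is transcribed.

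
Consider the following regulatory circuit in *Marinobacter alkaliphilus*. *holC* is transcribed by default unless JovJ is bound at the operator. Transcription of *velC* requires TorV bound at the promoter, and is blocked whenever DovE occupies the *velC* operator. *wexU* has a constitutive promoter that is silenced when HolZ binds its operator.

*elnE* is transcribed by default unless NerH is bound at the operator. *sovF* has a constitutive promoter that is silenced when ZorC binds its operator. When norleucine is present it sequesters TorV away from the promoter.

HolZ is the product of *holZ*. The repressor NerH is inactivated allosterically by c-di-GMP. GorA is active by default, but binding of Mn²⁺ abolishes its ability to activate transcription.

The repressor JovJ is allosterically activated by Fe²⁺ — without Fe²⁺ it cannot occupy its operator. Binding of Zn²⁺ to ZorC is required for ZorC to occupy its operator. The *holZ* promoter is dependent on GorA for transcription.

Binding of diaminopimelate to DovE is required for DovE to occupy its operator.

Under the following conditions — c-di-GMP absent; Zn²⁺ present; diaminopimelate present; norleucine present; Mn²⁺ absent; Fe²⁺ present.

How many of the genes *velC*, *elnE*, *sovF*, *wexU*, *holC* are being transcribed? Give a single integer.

Norleucine is present, so TorV is inactive.
Diaminopimelate is present, so DovE is active.
With repressor DovE bound, *velC* is not transcribed.
→ *velC* is OFF.
c-di-GMP is absent, so NerH is active.
With repressor NerH bound, *elnE* is not transcribed.
→ *elnE* is OFF.
Zn²⁺ is present, so ZorC is active.
With repressor ZorC bound, *sovF* is not transcribed.
→ *sovF* is OFF.
Mn²⁺ is absent, so GorA is active.
No repressor is bound and GorA is active, so *holZ* is transcribed.
So HolZ is produced and active.
With repressor HolZ bound, *wexU* is not transcribed.
→ *wexU* is OFF.
Fe²⁺ is present, so JovJ is active.
With repressor JovJ bound, *holC* is not transcribed.
→ *holC* is OFF.
0 of the 5 genes are transcribed.

0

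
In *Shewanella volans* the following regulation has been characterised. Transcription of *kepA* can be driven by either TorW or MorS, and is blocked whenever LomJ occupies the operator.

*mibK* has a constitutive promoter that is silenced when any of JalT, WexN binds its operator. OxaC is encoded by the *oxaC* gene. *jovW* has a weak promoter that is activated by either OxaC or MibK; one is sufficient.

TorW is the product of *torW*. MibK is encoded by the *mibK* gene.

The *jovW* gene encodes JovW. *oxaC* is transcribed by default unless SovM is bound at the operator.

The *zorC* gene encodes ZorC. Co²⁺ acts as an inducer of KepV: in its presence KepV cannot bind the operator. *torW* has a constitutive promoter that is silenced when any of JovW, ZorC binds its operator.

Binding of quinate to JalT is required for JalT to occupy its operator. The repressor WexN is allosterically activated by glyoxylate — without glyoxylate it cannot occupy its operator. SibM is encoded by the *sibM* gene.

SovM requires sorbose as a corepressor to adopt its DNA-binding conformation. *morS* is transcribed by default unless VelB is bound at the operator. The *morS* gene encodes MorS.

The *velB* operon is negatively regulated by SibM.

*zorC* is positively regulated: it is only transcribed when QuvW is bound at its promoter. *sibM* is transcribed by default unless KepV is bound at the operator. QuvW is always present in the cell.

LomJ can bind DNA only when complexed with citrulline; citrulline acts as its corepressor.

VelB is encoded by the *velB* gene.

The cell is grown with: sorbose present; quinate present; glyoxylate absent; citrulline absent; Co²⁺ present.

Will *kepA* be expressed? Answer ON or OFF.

Citrulline is absent, so LomJ is inactive.
Sorbose is present, so SovM is active.
With repressor SovM bound, *oxaC* is not transcribed.
So OxaC is not produced.
Quinate is present, so JalT is active.
Glyoxylate is absent, so WexN is inactive.
With repressor JalT bound, *mibK* is not transcribed.
So MibK is not produced.
No activator is available at the *jovW* promoter, so *jovW* is not transcribed.
So JovW is not produced.
QuvW is produced constitutively and is active.
No repressor is bound and QuvW is active, so *zorC* is transcribed.
So ZorC is produced and active.
With repressor ZorC bound, *torW* is not transcribed.
So TorW is not produced.
Co²⁺ is present, so KepV is inactive.
With no repressor bound, *sibM* is transcribed.
So SibM is produced and active.
With repressor SibM bound, *velB* is not transcribed.
So VelB is not produced.
With no repressor bound, *morS* is transcribed.
So MorS is produced and active.
Activator MorS is present, so *kepA* is transcribed.

ON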